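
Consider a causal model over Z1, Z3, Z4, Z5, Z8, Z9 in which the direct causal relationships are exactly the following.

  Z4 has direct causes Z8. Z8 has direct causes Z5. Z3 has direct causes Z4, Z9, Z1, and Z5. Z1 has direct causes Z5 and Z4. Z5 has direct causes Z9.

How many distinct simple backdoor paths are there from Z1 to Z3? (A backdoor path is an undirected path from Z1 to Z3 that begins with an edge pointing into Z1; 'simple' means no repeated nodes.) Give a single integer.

6

A backdoor path from Z1 to Z3 is any simple undirected path whose first edge points into Z1 (i.e. leaves Z1 via a parent).
Parents of Z1: {Z4, Z5}.
Enumerating:
  P1: Z1 <- Z5 <- Z9 -> Z3
  P2: Z1 <- Z5 -> Z8 -> Z4 -> Z3
  P3: Z1 <- Z5 -> Z3
  P4: Z1 <- Z4 <- Z8 <- Z5 <- Z9 -> Z3
  P5: Z1 <- Z4 <- Z8 <- Z5 -> Z3
  P6: Z1 <- Z4 -> Z3
That exhausts the simple backdoor paths. Count: 6.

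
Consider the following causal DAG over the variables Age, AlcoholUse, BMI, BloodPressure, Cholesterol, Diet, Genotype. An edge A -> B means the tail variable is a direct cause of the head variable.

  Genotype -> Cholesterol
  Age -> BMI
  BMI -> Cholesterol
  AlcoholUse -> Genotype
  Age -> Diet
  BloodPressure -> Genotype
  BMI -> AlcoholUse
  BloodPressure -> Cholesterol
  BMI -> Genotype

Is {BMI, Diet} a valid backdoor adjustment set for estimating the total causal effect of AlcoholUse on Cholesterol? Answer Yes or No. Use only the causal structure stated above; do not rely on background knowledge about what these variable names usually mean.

Backdoor paths from AlcoholUse to Cholesterol (paths whose first edge points into AlcoholUse):
  P1: AlcoholUse <- BMI -> Genotype <- BloodPressure -> Cholesterol
  P2: AlcoholUse <- BMI -> Genotype -> Cholesterol
  P3: AlcoholUse <- BMI -> Cholesterol
Condition 1 (no descendant of AlcoholUse in the set): holds — descendants of AlcoholUse are {Cholesterol, Genotype}; none are in {BMI, Diet}.
Condition 2 (every backdoor path blocked by {BMI, Diet}):
  P1: blocked at fork node BMI ∈ conditioning set.
  P2: blocked at fork node BMI ∈ conditioning set.
  P3: blocked at fork node BMI ∈ conditioning set.
{BMI, Diet} satisfies the backdoor criterion.

Yes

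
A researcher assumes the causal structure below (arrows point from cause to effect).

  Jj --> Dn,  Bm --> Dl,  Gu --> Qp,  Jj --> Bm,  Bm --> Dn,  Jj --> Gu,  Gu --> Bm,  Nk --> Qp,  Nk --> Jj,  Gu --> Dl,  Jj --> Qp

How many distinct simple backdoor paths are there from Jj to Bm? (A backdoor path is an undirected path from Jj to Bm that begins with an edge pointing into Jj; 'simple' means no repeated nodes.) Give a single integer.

2

A backdoor path from Jj to Bm is any simple undirected path whose first edge points into Jj (i.e. leaves Jj via a parent).
Parents of Jj: {Nk}.
Enumerating:
  P1: Jj <- Nk -> Qp <- Gu -> Bm
  P2: Jj <- Nk -> Qp <- Gu -> Dl <- Bm
That exhausts the simple backdoor paths. Count: 2.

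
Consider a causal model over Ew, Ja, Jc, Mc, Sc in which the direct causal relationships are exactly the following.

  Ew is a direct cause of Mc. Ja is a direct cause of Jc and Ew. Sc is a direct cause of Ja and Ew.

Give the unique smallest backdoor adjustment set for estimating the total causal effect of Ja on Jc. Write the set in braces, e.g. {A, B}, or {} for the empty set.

Variables eligible for adjustment (non-descendants of Ja, excluding Ja and Jc): {Sc}.
Backdoor paths from Ja to Jc:
  (none)
With no backdoor paths the empty set already satisfies the criterion, and it is trivially minimal.

{}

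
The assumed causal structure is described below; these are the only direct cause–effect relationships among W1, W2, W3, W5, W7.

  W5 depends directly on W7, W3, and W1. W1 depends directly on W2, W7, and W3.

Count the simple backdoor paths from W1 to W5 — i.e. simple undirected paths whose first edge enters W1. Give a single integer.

2

A backdoor path from W1 to W5 is any simple undirected path whose first edge points into W1 (i.e. leaves W1 via a parent).
Parents of W1: {W2, W3, W7}.
Enumerating:
  P1: W1 <- W7 -> W5
  P2: W1 <- W3 -> W5
That exhausts the simple backdoor paths. Count: 2.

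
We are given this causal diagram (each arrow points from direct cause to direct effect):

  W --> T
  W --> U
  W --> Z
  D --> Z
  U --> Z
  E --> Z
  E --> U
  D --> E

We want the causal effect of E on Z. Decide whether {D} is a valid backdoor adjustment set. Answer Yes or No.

Backdoor paths from E to Z (paths whose first edge points into E):
  P1: E <- D -> Z
Condition 1 (no descendant of E in the set): holds — descendants of E are {U, Z}; none are in {D}.
Condition 2 (every backdoor path blocked by {D}):
  P1: blocked at fork node D ∈ conditioning set.
{D} satisfies the backdoor criterion.

Yes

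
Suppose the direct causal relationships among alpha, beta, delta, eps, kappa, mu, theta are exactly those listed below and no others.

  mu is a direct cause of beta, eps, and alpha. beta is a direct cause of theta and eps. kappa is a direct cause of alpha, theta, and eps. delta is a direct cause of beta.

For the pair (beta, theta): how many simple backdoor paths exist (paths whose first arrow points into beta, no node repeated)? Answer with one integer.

2

A backdoor path from beta to theta is any simple undirected path whose first edge points into beta (i.e. leaves beta via a parent).
Parents of beta: {delta, mu}.
Enumerating:
  P1: beta <- mu -> eps <- kappa -> theta
  P2: beta <- mu -> alpha <- kappa -> theta
That exhausts the simple backdoor paths. Count: 2.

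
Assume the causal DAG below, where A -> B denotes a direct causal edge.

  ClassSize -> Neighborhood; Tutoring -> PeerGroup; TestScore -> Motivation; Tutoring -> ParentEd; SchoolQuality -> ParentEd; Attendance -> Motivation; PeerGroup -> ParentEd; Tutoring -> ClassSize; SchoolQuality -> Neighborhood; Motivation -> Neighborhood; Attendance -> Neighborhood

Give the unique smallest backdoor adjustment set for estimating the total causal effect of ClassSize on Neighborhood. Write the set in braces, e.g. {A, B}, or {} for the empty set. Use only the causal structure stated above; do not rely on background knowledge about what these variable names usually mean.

Variables eligible for adjustment (non-descendants of ClassSize, excluding ClassSize and Neighborhood): {Attendance, Motivation, ParentEd, PeerGroup, SchoolQuality, TestScore, Tutoring}.
Backdoor paths from ClassSize to Neighborhood:
  P1: ClassSize <- Tutoring -> PeerGroup -> ParentEd <- SchoolQuality -> Neighborhood
  P2: ClassSize <- Tutoring -> ParentEd <- SchoolQuality -> Neighborhood
Each backdoor path contains an unconditioned collider, so every path is already blocked with the empty conditioning set:
  P1: blocked at collider ParentEd (neither it nor any descendant is in the conditioning set).
  P2: blocked at collider ParentEd (neither it nor any descendant is in the conditioning set).
The empty set is therefore the unique smallest valid set.

{}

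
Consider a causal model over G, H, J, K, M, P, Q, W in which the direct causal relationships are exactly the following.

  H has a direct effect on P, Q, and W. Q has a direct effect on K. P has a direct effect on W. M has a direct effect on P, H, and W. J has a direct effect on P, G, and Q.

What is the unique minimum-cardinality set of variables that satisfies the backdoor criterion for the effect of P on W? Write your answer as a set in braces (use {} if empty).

{H, M}

Variables eligible for adjustment (non-descendants of P, excluding P and W): {G, H, J, K, M, Q}.
Backdoor paths from P to W:
  P1: P <- M -> H -> W
  P2: P <- M -> W
  P3: P <- J -> Q <- H <- M -> W
  P4: P <- J -> Q <- H -> W
  P5: P <- H <- M -> W
  P6: P <- H -> W
The empty set is not sufficient: P1 (P <- M -> H -> W) has no collider blocking it and no conditioned non-collider, so it is open.
Try {H, M}:
  P1: blocked at fork node M ∈ conditioning set.
  P2: blocked at fork node M ∈ conditioning set.
  P3: blocked at collider Q (neither it nor any descendant is in the conditioning set).
  P4: blocked at collider Q (neither it nor any descendant is in the conditioning set).
  P5: blocked at chain node H ∈ conditioning set.
  P6: blocked at fork node H ∈ conditioning set.
{H, M} contains no descendant of P and blocks every backdoor path.
Every element of {H, M} is needed (dropping H leaves P6 open; dropping M leaves P2 open), so no proper subset is valid.
Among all size-2 subsets of the eligible variables, only {H, M} blocks every backdoor path, so it is the unique smallest valid adjustment set.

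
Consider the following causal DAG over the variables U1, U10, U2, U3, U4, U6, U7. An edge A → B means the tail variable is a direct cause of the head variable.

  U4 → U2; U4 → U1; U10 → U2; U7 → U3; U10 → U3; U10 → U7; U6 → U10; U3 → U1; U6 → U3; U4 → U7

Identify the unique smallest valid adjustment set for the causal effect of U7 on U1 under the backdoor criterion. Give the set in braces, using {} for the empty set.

Variables eligible for adjustment (non-descendants of U7, excluding U7 and U1): {U10, U2, U4, U6}.
Backdoor paths from U7 to U1:
  P1: U7 <- U4 -> U2 <- U10 <- U6 -> U3 -> U1
  P2: U7 <- U4 -> U2 <- U10 -> U3 -> U1
  P3: U7 <- U4 -> U1
  P4: U7 <- U10 <- U6 -> U3 -> U1
  P5: U7 <- U10 -> U2 <- U4 -> U1
  P6: U7 <- U10 -> U3 -> U1
The empty set is not sufficient: P3 (U7 <- U4 -> U1) has no collider blocking it and no conditioned non-collider, so it is open.
Try {U10, U4}:
  P1: blocked at fork node U4 ∈ conditioning set.
  P2: blocked at fork node U4 ∈ conditioning set.
  P3: blocked at fork node U4 ∈ conditioning set.
  P4: blocked at chain node U10 ∈ conditioning set.
  P5: blocked at fork node U10 ∈ conditioning set.
  P6: blocked at fork node U10 ∈ conditioning set.
{U10, U4} contains no descendant of U7 and blocks every backdoor path.
Every element of {U10, U4} is needed (dropping U10 leaves P4 open; dropping U4 leaves P3 open), so no proper subset is valid.
Among all size-2 subsets of the eligible variables, only {U10, U4} blocks every backdoor path, so it is the unique smallest valid adjustment set.

{U10, U4}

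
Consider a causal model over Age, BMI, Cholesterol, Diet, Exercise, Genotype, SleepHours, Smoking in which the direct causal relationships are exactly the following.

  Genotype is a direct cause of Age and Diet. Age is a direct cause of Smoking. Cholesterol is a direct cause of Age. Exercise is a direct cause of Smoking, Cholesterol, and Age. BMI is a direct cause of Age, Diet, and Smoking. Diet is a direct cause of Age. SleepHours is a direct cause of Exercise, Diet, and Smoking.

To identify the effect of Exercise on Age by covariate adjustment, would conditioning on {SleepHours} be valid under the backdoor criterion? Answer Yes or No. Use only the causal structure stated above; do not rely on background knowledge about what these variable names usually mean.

Backdoor paths from Exercise to Age (paths whose first edge points into Exercise):
  P1: Exercise <- SleepHours -> Diet <- BMI -> Age
  P2: Exercise <- SleepHours -> Diet <- BMI -> Smoking <- Age
  P3: Exercise <- SleepHours -> Diet <- Genotype -> Age
  P4: Exercise <- SleepHours -> Diet -> Age
  P5: Exercise <- SleepHours -> Smoking <- BMI -> Diet <- Genotype -> Age
  P6: Exercise <- SleepHours -> Smoking <- BMI -> Diet -> Age
  P7: Exercise <- SleepHours -> Smoking <- BMI -> Age
  P8: Exercise <- SleepHours -> Smoking <- Age
Condition 1 (no descendant of Exercise in the set): holds — descendants of Exercise are {Age, Cholesterol, Smoking}; none are in {SleepHours}.
Condition 2 (every backdoor path blocked by {SleepHours}):
  P1: blocked at fork node SleepHours ∈ conditioning set.
  P2: blocked at fork node SleepHours ∈ conditioning set.
  P3: blocked at fork node SleepHours ∈ conditioning set.
  P4: blocked at fork node SleepHours ∈ conditioning set.
  P5: blocked at fork node SleepHours ∈ conditioning set.
  P6: blocked at fork node SleepHours ∈ conditioning set.
  P7: blocked at fork node SleepHours ∈ conditioning set.
  P8: blocked at fork node SleepHours ∈ conditioning set.
{SleepHours} satisfies the backdoor criterion.

Yes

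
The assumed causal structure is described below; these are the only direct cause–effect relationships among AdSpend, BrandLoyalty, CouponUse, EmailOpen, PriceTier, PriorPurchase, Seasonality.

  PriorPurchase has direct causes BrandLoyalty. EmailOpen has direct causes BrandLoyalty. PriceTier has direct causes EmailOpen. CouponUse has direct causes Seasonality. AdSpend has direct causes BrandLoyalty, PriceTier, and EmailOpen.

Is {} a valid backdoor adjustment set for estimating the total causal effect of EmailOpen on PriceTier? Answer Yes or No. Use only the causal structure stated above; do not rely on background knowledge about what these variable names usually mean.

Yes

Backdoor paths from EmailOpen to PriceTier (paths whose first edge points into EmailOpen):
  P1: EmailOpen <- BrandLoyalty -> AdSpend <- PriceTier
Condition 1 (no descendant of EmailOpen in the set): holds — descendants of EmailOpen are {AdSpend, PriceTier}; none are in {}.
Condition 2 (every backdoor path blocked by {}):
  P1: blocked at collider AdSpend (neither it nor any descendant is in the conditioning set).
{} satisfies the backdoor criterion.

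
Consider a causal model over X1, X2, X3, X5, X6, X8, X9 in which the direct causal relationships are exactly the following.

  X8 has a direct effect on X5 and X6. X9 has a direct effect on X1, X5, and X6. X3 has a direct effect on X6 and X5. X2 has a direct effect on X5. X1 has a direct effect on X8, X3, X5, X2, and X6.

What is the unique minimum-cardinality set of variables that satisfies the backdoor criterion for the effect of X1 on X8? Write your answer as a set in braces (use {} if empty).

{}

Variables eligible for adjustment (non-descendants of X1, excluding X1 and X8): {X9}.
Backdoor paths from X1 to X8:
  P1: X1 <- X9 -> X5 <- X3 -> X6 <- X8
  P2: X1 <- X9 -> X5 <- X8
  P3: X1 <- X9 -> X6 <- X3 -> X5 <- X8
  P4: X1 <- X9 -> X6 <- X8
Each backdoor path contains an unconditioned collider, so every path is already blocked with the empty conditioning set:
  P1: blocked at collider X5 (neither it nor any descendant is in the conditioning set).
  P2: blocked at collider X5 (neither it nor any descendant is in the conditioning set).
  P3: blocked at collider X6 (neither it nor any descendant is in the conditioning set).
  P4: blocked at collider X6 (neither it nor any descendant is in the conditioning set).
The empty set is therefore the unique smallest valid set.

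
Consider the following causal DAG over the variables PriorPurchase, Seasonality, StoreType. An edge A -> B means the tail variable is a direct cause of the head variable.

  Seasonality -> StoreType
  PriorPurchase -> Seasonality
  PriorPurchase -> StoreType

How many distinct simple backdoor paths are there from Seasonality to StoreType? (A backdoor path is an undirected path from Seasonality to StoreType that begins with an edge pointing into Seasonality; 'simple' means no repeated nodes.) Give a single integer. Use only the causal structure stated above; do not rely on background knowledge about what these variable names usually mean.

1

A backdoor path from Seasonality to StoreType is any simple undirected path whose first edge points into Seasonality (i.e. leaves Seasonality via a parent).
Parents of Seasonality: {PriorPurchase}.
Enumerating:
  P1: Seasonality <- PriorPurchase -> StoreType
That exhausts the simple backdoor paths. Count: 1.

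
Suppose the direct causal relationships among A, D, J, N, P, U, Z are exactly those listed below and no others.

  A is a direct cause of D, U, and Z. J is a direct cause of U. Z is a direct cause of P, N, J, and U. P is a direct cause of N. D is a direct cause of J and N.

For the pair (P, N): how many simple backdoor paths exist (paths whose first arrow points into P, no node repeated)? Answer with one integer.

A backdoor path from P to N is any simple undirected path whose first edge points into P (i.e. leaves P via a parent).
Parents of P: {Z}.
Enumerating:
  P1: P <- Z <- A -> D -> N
  P2: P <- Z <- A -> U <- J <- D -> N
  P3: P <- Z -> J <- D -> N
  P4: P <- Z -> J -> U <- A -> D -> N
  P5: P <- Z -> N
  P6: P <- Z -> U <- A -> D -> N
  P7: P <- Z -> U <- J <- D -> N
That exhausts the simple backdoor paths. Count: 7.

7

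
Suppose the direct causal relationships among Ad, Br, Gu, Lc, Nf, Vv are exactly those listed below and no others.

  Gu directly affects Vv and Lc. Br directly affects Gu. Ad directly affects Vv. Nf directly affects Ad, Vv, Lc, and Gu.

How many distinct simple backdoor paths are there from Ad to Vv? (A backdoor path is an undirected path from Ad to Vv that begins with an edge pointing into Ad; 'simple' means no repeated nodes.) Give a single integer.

3

A backdoor path from Ad to Vv is any simple undirected path whose first edge points into Ad (i.e. leaves Ad via a parent).
Parents of Ad: {Nf}.
Enumerating:
  P1: Ad <- Nf -> Gu -> Vv
  P2: Ad <- Nf -> Vv
  P3: Ad <- Nf -> Lc <- Gu -> Vv
That exhausts the simple backdoor paths. Count: 3.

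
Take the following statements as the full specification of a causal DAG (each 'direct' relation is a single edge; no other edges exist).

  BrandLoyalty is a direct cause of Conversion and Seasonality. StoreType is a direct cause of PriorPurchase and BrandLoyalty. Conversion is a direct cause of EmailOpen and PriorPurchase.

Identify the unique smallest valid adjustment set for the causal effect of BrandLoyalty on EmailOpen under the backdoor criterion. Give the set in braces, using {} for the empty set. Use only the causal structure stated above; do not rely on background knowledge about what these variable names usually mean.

{}

Variables eligible for adjustment (non-descendants of BrandLoyalty, excluding BrandLoyalty and EmailOpen): {StoreType}.
Backdoor paths from BrandLoyalty to EmailOpen:
  P1: BrandLoyalty <- StoreType -> PriorPurchase <- Conversion -> EmailOpen
Each backdoor path contains an unconditioned collider, so every path is already blocked with the empty conditioning set:
  P1: blocked at collider PriorPurchase (neither it nor any descendant is in the conditioning set).
The empty set is therefore the unique smallest valid set.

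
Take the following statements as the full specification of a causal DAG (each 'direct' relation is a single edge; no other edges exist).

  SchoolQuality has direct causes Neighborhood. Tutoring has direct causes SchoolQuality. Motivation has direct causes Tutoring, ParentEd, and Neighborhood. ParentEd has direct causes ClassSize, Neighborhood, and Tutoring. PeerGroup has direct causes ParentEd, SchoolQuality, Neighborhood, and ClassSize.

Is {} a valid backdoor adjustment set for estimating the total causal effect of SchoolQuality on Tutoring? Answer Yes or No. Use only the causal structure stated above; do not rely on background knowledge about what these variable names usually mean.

Backdoor paths from SchoolQuality to Tutoring (paths whose first edge points into SchoolQuality):
  P1: SchoolQuality <- Neighborhood -> ParentEd <- Tutoring
  P2: SchoolQuality <- Neighborhood -> ParentEd -> Motivation <- Tutoring
  P3: SchoolQuality <- Neighborhood -> PeerGroup <- ClassSize -> ParentEd <- Tutoring
  P4: SchoolQuality <- Neighborhood -> PeerGroup <- ClassSize -> ParentEd -> Motivation <- Tutoring
  P5: SchoolQuality <- Neighborhood -> PeerGroup <- ParentEd <- Tutoring
  P6: SchoolQuality <- Neighborhood -> PeerGroup <- ParentEd -> Motivation <- Tutoring
  P7: SchoolQuality <- Neighborhood -> Motivation <- Tutoring
  P8: SchoolQuality <- Neighborhood -> Motivation <- ParentEd <- Tutoring
Condition 1 (no descendant of SchoolQuality in the set): holds — descendants of SchoolQuality are {Motivation, ParentEd, PeerGroup, Tutoring}; none are in {}.
Condition 2 (every backdoor path blocked by {}):
  P1: blocked at collider ParentEd (neither it nor any descendant is in the conditioning set).
  P2: blocked at collider Motivation (neither it nor any descendant is in the conditioning set).
  P3: blocked at collider PeerGroup (neither it nor any descendant is in the conditioning set).
  P4: blocked at collider PeerGroup (neither it nor any descendant is in the conditioning set).
  P5: blocked at collider PeerGroup (neither it nor any descendant is in the conditioning set).
  P6: blocked at collider PeerGroup (neither it nor any descendant is in the conditioning set).
  P7: blocked at collider Motivation (neither it nor any descendant is in the conditioning set).
  P8: blocked at collider Motivation (neither it nor any descendant is in the conditioning set).
{} satisfies the backdoor criterion.

Yes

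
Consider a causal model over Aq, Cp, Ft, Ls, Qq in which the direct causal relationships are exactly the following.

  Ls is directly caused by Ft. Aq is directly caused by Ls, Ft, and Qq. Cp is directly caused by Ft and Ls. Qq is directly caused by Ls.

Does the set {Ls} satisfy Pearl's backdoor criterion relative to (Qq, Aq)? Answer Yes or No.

Backdoor paths from Qq to Aq (paths whose first edge points into Qq):
  P1: Qq <- Ls <- Ft -> Aq
  P2: Qq <- Ls -> Cp <- Ft -> Aq
  P3: Qq <- Ls -> Aq
Condition 1 (no descendant of Qq in the set): holds — descendants of Qq are {Aq}; none are in {Ls}.
Condition 2 (every backdoor path blocked by {Ls}):
  P1: blocked at chain node Ls ∈ conditioning set.
  P2: blocked at fork node Ls ∈ conditioning set.
  P3: blocked at fork node Ls ∈ conditioning set.
{Ls} satisfies the backdoor criterion.

Yes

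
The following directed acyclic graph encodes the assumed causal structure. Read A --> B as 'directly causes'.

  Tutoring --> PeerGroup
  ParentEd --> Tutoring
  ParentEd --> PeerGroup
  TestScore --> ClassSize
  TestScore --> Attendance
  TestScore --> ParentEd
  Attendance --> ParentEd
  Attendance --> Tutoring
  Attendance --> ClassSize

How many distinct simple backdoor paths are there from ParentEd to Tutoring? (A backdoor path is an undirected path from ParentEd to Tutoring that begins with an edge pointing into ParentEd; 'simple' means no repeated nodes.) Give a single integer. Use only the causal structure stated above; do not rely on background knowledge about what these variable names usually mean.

A backdoor path from ParentEd to Tutoring is any simple undirected path whose first edge points into ParentEd (i.e. leaves ParentEd via a parent).
Parents of ParentEd: {Attendance, TestScore}.
Enumerating:
  P1: ParentEd <- TestScore -> Attendance -> Tutoring
  P2: ParentEd <- TestScore -> ClassSize <- Attendance -> Tutoring
  P3: ParentEd <- Attendance -> Tutoring
That exhausts the simple backdoor paths. Count: 3.

3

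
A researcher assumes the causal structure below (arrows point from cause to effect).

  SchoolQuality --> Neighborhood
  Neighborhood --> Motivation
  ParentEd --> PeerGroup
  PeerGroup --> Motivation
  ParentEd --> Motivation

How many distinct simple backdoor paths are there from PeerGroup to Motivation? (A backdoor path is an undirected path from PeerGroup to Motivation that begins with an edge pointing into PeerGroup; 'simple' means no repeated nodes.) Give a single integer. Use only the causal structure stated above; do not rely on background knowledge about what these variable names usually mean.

A backdoor path from PeerGroup to Motivation is any simple undirected path whose first edge points into PeerGroup (i.e. leaves PeerGroup via a parent).
Parents of PeerGroup: {ParentEd}.
Enumerating:
  P1: PeerGroup <- ParentEd -> Motivation
That exhausts the simple backdoor paths. Count: 1.

1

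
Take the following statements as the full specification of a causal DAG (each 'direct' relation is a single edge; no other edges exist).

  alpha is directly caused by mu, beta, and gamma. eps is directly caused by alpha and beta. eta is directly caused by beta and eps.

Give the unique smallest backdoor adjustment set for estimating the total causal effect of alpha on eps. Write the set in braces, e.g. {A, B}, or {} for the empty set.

{beta}

Variables eligible for adjustment (non-descendants of alpha, excluding alpha and eps): {beta, gamma, mu}.
Backdoor paths from alpha to eps:
  P1: alpha <- beta -> eps
  P2: alpha <- beta -> eta <- eps
The empty set is not sufficient: P1 (alpha <- beta -> eps) has no collider blocking it and no conditioned non-collider, so it is open.
Try {beta}:
  P1: blocked at fork node beta ∈ conditioning set.
  P2: blocked at fork node beta ∈ conditioning set.
{beta} contains no descendant of alpha and blocks every backdoor path.
No other singleton works — e.g. {mu} leaves P1 open — so {beta} is the unique smallest valid adjustment set.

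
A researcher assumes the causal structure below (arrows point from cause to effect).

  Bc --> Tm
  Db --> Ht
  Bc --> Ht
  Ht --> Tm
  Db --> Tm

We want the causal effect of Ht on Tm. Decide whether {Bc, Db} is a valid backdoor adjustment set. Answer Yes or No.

Backdoor paths from Ht to Tm (paths whose first edge points into Ht):
  P1: Ht <- Db -> Tm
  P2: Ht <- Bc -> Tm
Condition 1 (no descendant of Ht in the set): holds — descendants of Ht are {Tm}; none are in {Bc, Db}.
Condition 2 (every backdoor path blocked by {Bc, Db}):
  P1: blocked at fork node Db ∈ conditioning set.
  P2: blocked at fork node Bc ∈ conditioning set.
{Bc, Db} satisfies the backdoor criterion.

Yes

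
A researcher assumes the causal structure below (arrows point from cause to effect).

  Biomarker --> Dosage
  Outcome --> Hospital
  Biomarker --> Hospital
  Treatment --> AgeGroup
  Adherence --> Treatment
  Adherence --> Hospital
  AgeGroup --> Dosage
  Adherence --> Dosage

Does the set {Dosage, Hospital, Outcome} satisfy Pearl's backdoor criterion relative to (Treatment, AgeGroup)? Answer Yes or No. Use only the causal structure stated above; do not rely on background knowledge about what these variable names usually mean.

Backdoor paths from Treatment to AgeGroup (paths whose first edge points into Treatment):
  P1: Treatment <- Adherence -> Hospital <- Biomarker -> Dosage <- AgeGroup
  P2: Treatment <- Adherence -> Dosage <- AgeGroup
Condition 1 (no descendant of Treatment in the set): FAILS — Dosage is a descendant of Treatment.
Condition 2 (every backdoor path blocked by {Dosage, Hospital, Outcome}):
  P1: open — collider(s) Hospital, Dosage are conditioned on (or have a conditioned descendant) and no non-collider on the path is in the set.
  P2: open — collider(s) Dosage are conditioned on (or have a conditioned descendant) and no non-collider on the path is in the set.
{Dosage, Hospital, Outcome} does not satisfy the backdoor criterion.

No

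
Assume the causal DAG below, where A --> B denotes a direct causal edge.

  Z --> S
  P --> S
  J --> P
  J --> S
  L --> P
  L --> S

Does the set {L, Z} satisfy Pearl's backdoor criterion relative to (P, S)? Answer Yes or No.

No

Backdoor paths from P to S (paths whose first edge points into P):
  P1: P <- L -> S
  P2: P <- J -> S
Condition 1 (no descendant of P in the set): holds — descendants of P are {S}; none are in {L, Z}.
Condition 2 (every backdoor path blocked by {L, Z}):
  P1: blocked at fork node L ∈ conditioning set.
  P2: open — no interior node is in the conditioning set.
{L, Z} does not satisfy the backdoor criterion.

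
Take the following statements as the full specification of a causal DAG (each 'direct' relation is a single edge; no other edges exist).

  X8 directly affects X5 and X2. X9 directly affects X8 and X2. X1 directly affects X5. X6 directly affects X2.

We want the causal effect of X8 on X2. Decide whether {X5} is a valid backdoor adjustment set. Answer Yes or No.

No

Backdoor paths from X8 to X2 (paths whose first edge points into X8):
  P1: X8 <- X9 -> X2
Condition 1 (no descendant of X8 in the set): FAILS — X5 is a descendant of X8.
Condition 2 (every backdoor path blocked by {X5}):
  P1: open — no interior node is in the conditioning set.
{X5} does not satisfy the backdoor criterion.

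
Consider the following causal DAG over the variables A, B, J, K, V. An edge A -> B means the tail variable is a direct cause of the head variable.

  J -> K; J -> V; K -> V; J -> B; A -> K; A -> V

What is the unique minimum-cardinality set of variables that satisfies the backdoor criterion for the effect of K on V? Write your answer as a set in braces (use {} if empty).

Variables eligible for adjustment (non-descendants of K, excluding K and V): {A, B, J}.
Backdoor paths from K to V:
  P1: K <- J -> V
  P2: K <- A -> V
The empty set is not sufficient: P1 (K <- J -> V) has no collider blocking it and no conditioned non-collider, so it is open.
Try {A, J}:
  P1: blocked at fork node J ∈ conditioning set.
  P2: blocked at fork node A ∈ conditioning set.
{A, J} contains no descendant of K and blocks every backdoor path.
Every element of {A, J} is needed (dropping A leaves P2 open; dropping J leaves P1 open), so no proper subset is valid.
Among all size-2 subsets of the eligible variables, only {A, J} blocks every backdoor path, so it is the unique smallest valid adjustment set.

{A, J}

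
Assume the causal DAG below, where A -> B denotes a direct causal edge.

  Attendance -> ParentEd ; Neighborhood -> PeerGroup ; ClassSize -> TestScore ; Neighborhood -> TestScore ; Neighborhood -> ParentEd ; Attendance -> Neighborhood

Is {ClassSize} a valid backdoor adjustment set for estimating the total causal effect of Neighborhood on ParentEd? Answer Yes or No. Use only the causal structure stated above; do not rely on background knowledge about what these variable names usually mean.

Backdoor paths from Neighborhood to ParentEd (paths whose first edge points into Neighborhood):
  P1: Neighborhood <- Attendance -> ParentEd
Condition 1 (no descendant of Neighborhood in the set): holds — descendants of Neighborhood are {ParentEd, PeerGroup, TestScore}; none are in {ClassSize}.
Condition 2 (every backdoor path blocked by {ClassSize}):
  P1: open — no interior node is in the conditioning set.
{ClassSize} does not satisfy the backdoor criterion.

No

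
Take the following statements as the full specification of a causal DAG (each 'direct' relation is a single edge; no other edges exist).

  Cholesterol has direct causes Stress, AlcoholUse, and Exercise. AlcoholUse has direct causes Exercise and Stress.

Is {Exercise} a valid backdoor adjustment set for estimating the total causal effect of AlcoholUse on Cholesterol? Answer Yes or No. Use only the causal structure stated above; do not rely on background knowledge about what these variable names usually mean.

Backdoor paths from AlcoholUse to Cholesterol (paths whose first edge points into AlcoholUse):
  P1: AlcoholUse <- Exercise -> Cholesterol
  P2: AlcoholUse <- Stress -> Cholesterol
Condition 1 (no descendant of AlcoholUse in the set): holds — descendants of AlcoholUse are {Cholesterol}; none are in {Exercise}.
Condition 2 (every backdoor path blocked by {Exercise}):
  P1: blocked at fork node Exercise ∈ conditioning set.
  P2: open — no interior node is in the conditioning set.
{Exercise} does not satisfy the backdoor criterion.

No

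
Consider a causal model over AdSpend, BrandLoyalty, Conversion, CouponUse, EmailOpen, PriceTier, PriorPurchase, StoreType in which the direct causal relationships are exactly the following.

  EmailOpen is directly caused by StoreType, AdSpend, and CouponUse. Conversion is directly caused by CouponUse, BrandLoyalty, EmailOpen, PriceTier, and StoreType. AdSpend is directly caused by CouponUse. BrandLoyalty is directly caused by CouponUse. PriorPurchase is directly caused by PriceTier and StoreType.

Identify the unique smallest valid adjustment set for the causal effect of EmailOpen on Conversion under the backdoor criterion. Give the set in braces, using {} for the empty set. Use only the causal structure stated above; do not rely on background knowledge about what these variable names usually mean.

Variables eligible for adjustment (non-descendants of EmailOpen, excluding EmailOpen and Conversion): {AdSpend, BrandLoyalty, CouponUse, PriceTier, PriorPurchase, StoreType}.
Backdoor paths from EmailOpen to Conversion:
  P1: EmailOpen <- CouponUse -> BrandLoyalty -> Conversion
  P2: EmailOpen <- CouponUse -> Conversion
  P3: EmailOpen <- StoreType -> PriorPurchase <- PriceTier -> Conversion
  P4: EmailOpen <- StoreType -> Conversion
  P5: EmailOpen <- AdSpend <- CouponUse -> BrandLoyalty -> Conversion
  P6: EmailOpen <- AdSpend <- CouponUse -> Conversion
The empty set is not sufficient: P1 (EmailOpen <- CouponUse -> BrandLoyalty -> Conversion) has no collider blocking it and no conditioned non-collider, so it is open.
Try {CouponUse, StoreType}:
  P1: blocked at fork node CouponUse ∈ conditioning set.
  P2: blocked at fork node CouponUse ∈ conditioning set.
  P3: blocked at fork node StoreType ∈ conditioning set.
  P4: blocked at fork node StoreType ∈ conditioning set.
  P5: blocked at fork node CouponUse ∈ conditioning set.
  P6: blocked at fork node CouponUse ∈ conditioning set.
{CouponUse, StoreType} contains no descendant of EmailOpen and blocks every backdoor path.
Every element of {CouponUse, StoreType} is needed (dropping CouponUse leaves P1 open; dropping StoreType leaves P4 open), so no proper subset is valid.
Among all size-2 subsets of the eligible variables, only {CouponUse, StoreType} blocks every backdoor path, so it is the unique smallest valid adjustment set.

{CouponUse, StoreType}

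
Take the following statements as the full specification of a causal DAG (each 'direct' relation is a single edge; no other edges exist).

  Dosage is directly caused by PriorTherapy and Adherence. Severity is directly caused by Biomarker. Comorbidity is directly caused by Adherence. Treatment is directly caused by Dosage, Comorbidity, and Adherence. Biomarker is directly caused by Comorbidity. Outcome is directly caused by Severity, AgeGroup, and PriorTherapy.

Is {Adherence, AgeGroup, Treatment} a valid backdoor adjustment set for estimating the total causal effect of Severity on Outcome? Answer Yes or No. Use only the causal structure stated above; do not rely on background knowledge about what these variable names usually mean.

Backdoor paths from Severity to Outcome (paths whose first edge points into Severity):
  P1: Severity <- Biomarker <- Comorbidity <- Adherence -> Dosage <- PriorTherapy -> Outcome
  P2: Severity <- Biomarker <- Comorbidity <- Adherence -> Treatment <- Dosage <- PriorTherapy -> Outcome
  P3: Severity <- Biomarker <- Comorbidity -> Treatment <- Adherence -> Dosage <- PriorTherapy -> Outcome
  P4: Severity <- Biomarker <- Comorbidity -> Treatment <- Dosage <- PriorTherapy -> Outcome
Condition 1 (no descendant of Severity in the set): holds — descendants of Severity are {Outcome}; none are in {Adherence, AgeGroup, Treatment}.
Condition 2 (every backdoor path blocked by {Adherence, AgeGroup, Treatment}):
  P1: blocked at fork node Adherence ∈ conditioning set.
  P2: blocked at fork node Adherence ∈ conditioning set.
  P3: blocked at fork node Adherence ∈ conditioning set.
  P4: open — collider(s) Treatment are conditioned on (or have a conditioned descendant) and no non-collider on the path is in the set.
{Adherence, AgeGroup, Treatment} does not satisfy the backdoor criterion.

No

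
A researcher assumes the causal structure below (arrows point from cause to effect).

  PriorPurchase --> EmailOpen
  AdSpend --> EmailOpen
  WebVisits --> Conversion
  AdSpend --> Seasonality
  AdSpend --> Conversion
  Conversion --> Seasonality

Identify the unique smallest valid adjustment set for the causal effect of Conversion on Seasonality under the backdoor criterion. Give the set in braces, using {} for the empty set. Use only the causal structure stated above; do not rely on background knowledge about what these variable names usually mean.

{AdSpend}

Variables eligible for adjustment (non-descendants of Conversion, excluding Conversion and Seasonality): {AdSpend, EmailOpen, PriorPurchase, WebVisits}.
Backdoor paths from Conversion to Seasonality:
  P1: Conversion <- AdSpend -> Seasonality
The empty set is not sufficient: P1 (Conversion <- AdSpend -> Seasonality) has no collider blocking it and no conditioned non-collider, so it is open.
Try {AdSpend}:
  P1: blocked at fork node AdSpend ∈ conditioning set.
{AdSpend} contains no descendant of Conversion and blocks every backdoor path.
No other singleton works — e.g. {WebVisits} leaves P1 open — so {AdSpend} is the unique smallest valid adjustment set.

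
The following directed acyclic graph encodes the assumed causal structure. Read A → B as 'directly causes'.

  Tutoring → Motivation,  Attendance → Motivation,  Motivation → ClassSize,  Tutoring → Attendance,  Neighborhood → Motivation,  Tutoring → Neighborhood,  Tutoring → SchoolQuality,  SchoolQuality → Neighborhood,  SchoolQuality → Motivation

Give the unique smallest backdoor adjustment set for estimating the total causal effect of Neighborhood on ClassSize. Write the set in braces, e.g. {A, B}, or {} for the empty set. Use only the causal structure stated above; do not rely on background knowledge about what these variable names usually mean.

{SchoolQuality, Tutoring}

Variables eligible for adjustment (non-descendants of Neighborhood, excluding Neighborhood and ClassSize): {Attendance, SchoolQuality, Tutoring}.
Backdoor paths from Neighborhood to ClassSize:
  P1: Neighborhood <- Tutoring -> SchoolQuality -> Motivation -> ClassSize
  P2: Neighborhood <- Tutoring -> Attendance -> Motivation -> ClassSize
  P3: Neighborhood <- Tutoring -> Motivation -> ClassSize
  P4: Neighborhood <- SchoolQuality <- Tutoring -> Attendance -> Motivation -> ClassSize
  P5: Neighborhood <- SchoolQuality <- Tutoring -> Motivation -> ClassSize
  P6: Neighborhood <- SchoolQuality -> Motivation -> ClassSize
The empty set is not sufficient: P1 (Neighborhood <- Tutoring -> SchoolQuality -> Motivation -> ClassSize) has no collider blocking it and no conditioned non-collider, so it is open.
Try {SchoolQuality, Tutoring}:
  P1: blocked at fork node Tutoring ∈ conditioning set.
  P2: blocked at fork node Tutoring ∈ conditioning set.
  P3: blocked at fork node Tutoring ∈ conditioning set.
  P4: blocked at chain node SchoolQuality ∈ conditioning set.
  P5: blocked at chain node SchoolQuality ∈ conditioning set.
  P6: blocked at fork node SchoolQuality ∈ conditioning set.
{SchoolQuality, Tutoring} contains no descendant of Neighborhood and blocks every backdoor path.
Every element of {SchoolQuality, Tutoring} is needed (dropping SchoolQuality leaves P6 open; dropping Tutoring leaves P2 open), so no proper subset is valid.
Among all size-2 subsets of the eligible variables, only {SchoolQuality, Tutoring} blocks every backdoor path, so it is the unique smallest valid adjustment set.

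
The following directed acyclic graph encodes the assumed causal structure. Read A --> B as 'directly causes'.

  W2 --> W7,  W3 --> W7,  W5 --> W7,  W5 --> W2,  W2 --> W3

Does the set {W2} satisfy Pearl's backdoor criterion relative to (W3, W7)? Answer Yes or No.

Yes

Backdoor paths from W3 to W7 (paths whose first edge points into W3):
  P1: W3 <- W2 <- W5 -> W7
  P2: W3 <- W2 -> W7
Condition 1 (no descendant of W3 in the set): holds — descendants of W3 are {W7}; none are in {W2}.
Condition 2 (every backdoor path blocked by {W2}):
  P1: blocked at chain node W2 ∈ conditioning set.
  P2: blocked at fork node W2 ∈ conditioning set.
{W2} satisfies the backdoor criterion.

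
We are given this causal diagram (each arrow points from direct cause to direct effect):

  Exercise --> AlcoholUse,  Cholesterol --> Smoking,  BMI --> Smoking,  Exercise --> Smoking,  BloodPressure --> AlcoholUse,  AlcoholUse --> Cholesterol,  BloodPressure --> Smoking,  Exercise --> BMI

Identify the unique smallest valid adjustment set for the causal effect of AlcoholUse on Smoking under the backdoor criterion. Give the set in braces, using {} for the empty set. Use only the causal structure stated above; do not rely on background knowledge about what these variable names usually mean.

Variables eligible for adjustment (non-descendants of AlcoholUse, excluding AlcoholUse and Smoking): {BMI, BloodPressure, Exercise}.
Backdoor paths from AlcoholUse to Smoking:
  P1: AlcoholUse <- BloodPressure -> Smoking
  P2: AlcoholUse <- Exercise -> BMI -> Smoking
  P3: AlcoholUse <- Exercise -> Smoking
The empty set is not sufficient: P1 (AlcoholUse <- BloodPressure -> Smoking) has no collider blocking it and no conditioned non-collider, so it is open.
Try {BloodPressure, Exercise}:
  P1: blocked at fork node BloodPressure ∈ conditioning set.
  P2: blocked at fork node Exercise ∈ conditioning set.
  P3: blocked at fork node Exercise ∈ conditioning set.
{BloodPressure, Exercise} contains no descendant of AlcoholUse and blocks every backdoor path.
Every element of {BloodPressure, Exercise} is needed (dropping BloodPressure leaves P1 open; dropping Exercise leaves P2 open), so no proper subset is valid.
Among all size-2 subsets of the eligible variables, only {BloodPressure, Exercise} blocks every backdoor path, so it is the unique smallest valid adjustment set.

{BloodPressure, Exercise}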